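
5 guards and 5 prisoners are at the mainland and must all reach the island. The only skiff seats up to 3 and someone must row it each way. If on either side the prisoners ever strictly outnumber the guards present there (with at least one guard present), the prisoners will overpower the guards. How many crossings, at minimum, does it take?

Counting alone: each trip to the island takes at most 3 across and each return brings at least 1 back, so after t trips out (and t−1 returns) at most 3t − (t−1) of the 10 are across; that first reaches 10 at t = 5, so at least 9 crossings are needed.
The safety rule pushes this higher. Following every safe sequence of crossings, the most of the 10 that can be at the island as the skiff arrives there on crossing 9 is 9 — never all 10.
So no plan with fewer than 11 crossings exists, and this one achieves 11:
1. 2 prisoners → the island.  (the mainland: 5G 3P; the island: 0G 2P)
2. 1 prisoner ← the mainland.  (the mainland: 5G 4P; the island: 0G 1P)
3. 3 prisoners → the island.  (the mainland: 5G 1P; the island: 0G 4P)
4. 1 prisoner ← the mainland.  (the mainland: 5G 2P; the island: 0G 3P)
5. 3 guards → the island.  (the mainland: 2G 2P; the island: 3G 3P)
6. 1 guard and 1 prisoner ← the mainland.  (the mainland: 3G 3P; the island: 2G 2P)
7. 3 guards → the island.  (the mainland: 0G 3P; the island: 5G 2P)
8. 1 prisoner ← the mainland.  (the mainland: 0G 4P; the island: 5G 1P)
9. 2 prisoners → the island.  (the mainland: 0G 2P; the island: 5G 3P)
10. 1 prisoner ← the mainland.  (the mainland: 0G 3P; the island: 5G 2P)
11. 3 prisoners → the island.  (the mainland: 0G 0P; the island: 5G 5P)

11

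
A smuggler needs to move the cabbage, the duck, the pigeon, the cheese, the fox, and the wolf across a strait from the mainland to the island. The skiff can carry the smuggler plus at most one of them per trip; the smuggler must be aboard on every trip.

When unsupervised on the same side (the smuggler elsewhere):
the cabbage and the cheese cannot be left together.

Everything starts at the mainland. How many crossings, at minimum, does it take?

11

Counting alone: the smuggler can take at most 1 across per trip to the island, so moving all 6 needs at least 6 loaded trips out, with a return between consecutive ones — at least 11 crossings.
The plan below uses exactly 11 crossings, so it is optimal:
1. Smuggler goes to the island with the cabbage.  [the mainland: the cheese, the duck, the fox, the pigeon, the wolf | the island: the cabbage]
2. Smuggler goes back to the mainland alone.  [the mainland: the cheese, the duck, the fox, the pigeon, the wolf | the island: the cabbage]
3. Smuggler goes to the island with the duck.  [the mainland: the cheese, the fox, the pigeon, the wolf | the island: the cabbage, the duck]
4. Smuggler goes back to the mainland alone.  [the mainland: the cheese, the fox, the pigeon, the wolf | the island: the cabbage, the duck]
5. Smuggler goes to the island with the pigeon.  [the mainland: the cheese, the fox, the wolf | the island: the cabbage, the duck, the pigeon]
6. Smuggler goes back to the mainland alone.  [the mainland: the cheese, the fox, the wolf | the island: the cabbage, the duck, the pigeon]
7. Smuggler goes to the island with the fox.  [the mainland: the cheese, the wolf | the island: the cabbage, the duck, the fox, the pigeon]
8. Smuggler goes back to the mainland alone.  [the mainland: the cheese, the wolf | the island: the cabbage, the duck, the fox, the pigeon]
9. Smuggler goes to the island with the wolf.  [the mainland: the cheese | the island: the cabbage, the duck, the fox, the pigeon, the wolf]
10. Smuggler goes back to the mainland alone.  [the mainland: the cheese | the island: the cabbage, the duck, the fox, the pigeon, the wolf]
11. Smuggler goes to the island with the cheese.  [the mainland: — | the island: the cabbage, the cheese, the duck, the fox, the pigeon, the wolf]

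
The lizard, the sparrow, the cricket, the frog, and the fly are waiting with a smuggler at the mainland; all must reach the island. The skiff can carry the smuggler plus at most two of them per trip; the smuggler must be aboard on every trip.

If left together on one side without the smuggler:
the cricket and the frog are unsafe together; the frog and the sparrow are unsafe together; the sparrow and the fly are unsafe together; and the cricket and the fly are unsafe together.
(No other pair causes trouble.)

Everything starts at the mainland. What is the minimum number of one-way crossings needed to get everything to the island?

5

Counting alone: the smuggler can take at most 2 across per trip to the island, so moving all 5 needs at least 3 loaded trips out, with a return between consecutive ones — at least 5 crossings.
The plan below uses exactly 5 crossings, so it is optimal:
1. Smuggler goes to the island with the cricket and the sparrow.
2. Smuggler goes back to the mainland alone.
3. Smuggler goes to the island with the lizard.
4. Smuggler goes back to the mainland alone.
5. Smuggler goes to the island with the fly and the frog.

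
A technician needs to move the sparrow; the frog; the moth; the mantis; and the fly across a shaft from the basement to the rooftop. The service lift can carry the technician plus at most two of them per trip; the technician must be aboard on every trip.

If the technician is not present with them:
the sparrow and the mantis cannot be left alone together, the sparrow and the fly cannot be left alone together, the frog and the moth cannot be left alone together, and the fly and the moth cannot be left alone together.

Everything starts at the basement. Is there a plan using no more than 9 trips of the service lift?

Yes — this plan uses 7 crossings (≤ 9):
1. Technician goes to the rooftop with the moth and the sparrow.  [the basement: the fly, the frog, the mantis | the rooftop: the moth, the sparrow]
2. Technician goes back to the basement alone.  [the basement: the fly, the frog, the mantis | the rooftop: the moth, the sparrow]
3. Technician goes to the rooftop with the frog.  [the basement: the fly, the mantis | the rooftop: the frog, the moth, the sparrow]
4. Technician goes back to the basement with the moth.  [the basement: the fly, the mantis, the moth | the rooftop: the frog, the sparrow]
5. Technician goes to the rooftop with the fly and the mantis.  [the basement: the moth | the rooftop: the fly, the frog, the mantis, the sparrow]
6. Technician goes back to the basement with the sparrow.  [the basement: the moth, the sparrow | the rooftop: the fly, the frog, the mantis]
7. Technician goes to the rooftop with the moth and the sparrow.  [the basement: — | the rooftop: the fly, the frog, the mantis, the moth, the sparrow]

Yes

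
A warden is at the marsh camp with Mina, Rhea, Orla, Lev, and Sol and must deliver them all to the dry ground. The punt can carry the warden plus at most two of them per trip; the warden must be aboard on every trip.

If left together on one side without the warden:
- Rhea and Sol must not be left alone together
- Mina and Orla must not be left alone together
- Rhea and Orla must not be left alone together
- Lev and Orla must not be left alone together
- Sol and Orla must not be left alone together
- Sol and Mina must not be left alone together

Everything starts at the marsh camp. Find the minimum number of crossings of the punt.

7

Counting alone: the warden can take at most 2 across per trip to the dry ground, so moving all 5 needs at least 3 loaded trips out, with a return between consecutive ones — at least 5 crossings.
The safety rule pushes this higher. Following every safe sequence of crossings, the most of the 5 that can be at the dry ground as the punt arrives there on crossing 5 is 4 — never all 5.
So no plan with fewer than 7 crossings exists, and this one achieves 7:
1. Warden goes to the dry ground with Orla and Sol.
2. Warden goes back to the marsh camp with Orla.
3. Warden goes to the dry ground with Lev and Orla.
4. Warden goes back to the marsh camp with Orla.
5. Warden goes to the dry ground with Mina and Rhea.
6. Warden goes back to the marsh camp with Sol.
7. Warden goes to the dry ground with Orla and Sol.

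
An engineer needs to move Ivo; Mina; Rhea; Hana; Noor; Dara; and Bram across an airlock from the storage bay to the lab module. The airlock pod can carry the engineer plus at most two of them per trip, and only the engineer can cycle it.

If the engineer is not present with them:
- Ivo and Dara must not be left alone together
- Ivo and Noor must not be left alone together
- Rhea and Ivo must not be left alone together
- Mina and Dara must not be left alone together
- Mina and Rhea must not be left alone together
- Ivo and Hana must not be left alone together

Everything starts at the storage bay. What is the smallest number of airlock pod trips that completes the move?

9

Counting alone: the engineer can take at most 2 across per trip to the lab module, so moving all 7 needs at least 4 loaded trips out, with a return between consecutive ones — at least 7 crossings.
The safety rule pushes this higher. Following every safe sequence of crossings, the most of the 7 that can be at the lab module as the airlock pod arrives there on crossing 7 is 6 — never all 7.
So no plan with fewer than 9 crossings exists, and this one achieves 9:
1. Engineer goes to the lab module with Ivo and Mina.  [the storage bay: Bram, Dara, Hana, Noor, Rhea | the lab module: Ivo, Mina]
2. Engineer goes back to the storage bay alone.  [the storage bay: Bram, Dara, Hana, Noor, Rhea | the lab module: Ivo, Mina]
3. Engineer goes to the lab module with Bram.  [the storage bay: Dara, Hana, Noor, Rhea | the lab module: Bram, Ivo, Mina]
4. Engineer goes back to the storage bay alone.  [the storage bay: Dara, Hana, Noor, Rhea | the lab module: Bram, Ivo, Mina]
5. Engineer goes to the lab module with Hana and Rhea.  [the storage bay: Dara, Noor | the lab module: Bram, Hana, Ivo, Mina, Rhea]
6. Engineer goes back to the storage bay with Ivo and Mina.  [the storage bay: Dara, Ivo, Mina, Noor | the lab module: Bram, Hana, Rhea]
7. Engineer goes to the lab module with Dara and Noor.  [the storage bay: Ivo, Mina | the lab module: Bram, Dara, Hana, Noor, Rhea]
8. Engineer goes back to the storage bay alone.  [the storage bay: Ivo, Mina | the lab module: Bram, Dara, Hana, Noor, Rhea]
9. Engineer goes to the lab module with Ivo and Mina.  [the storage bay: — | the lab module: Bram, Dara, Hana, Ivo, Mina, Noor, Rhea]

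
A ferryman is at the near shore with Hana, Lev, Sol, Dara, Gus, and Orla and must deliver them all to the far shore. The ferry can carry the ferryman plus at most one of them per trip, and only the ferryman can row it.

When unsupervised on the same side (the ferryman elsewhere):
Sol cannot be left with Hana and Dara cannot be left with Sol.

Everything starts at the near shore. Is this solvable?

Yes

1. Ferryman goes to the far shore with Sol.  [the near shore: Dara, Gus, Hana, Lev, Orla | the far shore: Sol]
2. Ferryman goes back to the near shore alone.  [the near shore: Dara, Gus, Hana, Lev, Orla | the far shore: Sol]
3. Ferryman goes to the far shore with Hana.  [the near shore: Dara, Gus, Lev, Orla | the far shore: Hana, Sol]
4. Ferryman goes back to the near shore with Sol.  [the near shore: Dara, Gus, Lev, Orla, Sol | the far shore: Hana]
5. Ferryman goes to the far shore with Dara.  [the near shore: Gus, Lev, Orla, Sol | the far shore: Dara, Hana]
6. Ferryman goes back to the near shore alone.  [the near shore: Gus, Lev, Orla, Sol | the far shore: Dara, Hana]
7. Ferryman goes to the far shore with Lev.  [the near shore: Gus, Orla, Sol | the far shore: Dara, Hana, Lev]
8. Ferryman goes back to the near shore alone.  [the near shore: Gus, Orla, Sol | the far shore: Dara, Hana, Lev]
9. Ferryman goes to the far shore with Gus.  [the near shore: Orla, Sol | the far shore: Dara, Gus, Hana, Lev]
10. Ferryman goes back to the near shore alone.  [the near shore: Orla, Sol | the far shore: Dara, Gus, Hana, Lev]
11. Ferryman goes to the far shore with Orla.  [the near shore: Sol | the far shore: Dara, Gus, Hana, Lev, Orla]
12. Ferryman goes back to the near shore alone.  [the near shore: Sol | the far shore: Dara, Gus, Hana, Lev, Orla]
13. Ferryman goes to the far shore with Sol.  [the near shore: — | the far shore: Dara, Gus, Hana, Lev, Orla, Sol]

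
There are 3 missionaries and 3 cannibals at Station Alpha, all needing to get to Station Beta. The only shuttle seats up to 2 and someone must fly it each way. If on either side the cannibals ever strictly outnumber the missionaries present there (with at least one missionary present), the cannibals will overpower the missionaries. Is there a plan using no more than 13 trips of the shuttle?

Yes — this plan uses 11 crossings (≤ 13):
1. 2 cannibals → Station Beta.  (Station Alpha: 3M 1C; Station Beta: 0M 2C)
2. 1 cannibal ← Station Alpha.  (Station Alpha: 3M 2C; Station Beta: 0M 1C)
3. 2 cannibals → Station Beta.  (Station Alpha: 3M 0C; Station Beta: 0M 3C)
4. 1 cannibal ← Station Alpha.  (Station Alpha: 3M 1C; Station Beta: 0M 2C)
5. 2 missionaries → Station Beta.  (Station Alpha: 1M 1C; Station Beta: 2M 2C)
6. 1 missionary and 1 cannibal ← Station Alpha.  (Station Alpha: 2M 2C; Station Beta: 1M 1C)
7. 2 missionaries → Station Beta.  (Station Alpha: 0M 2C; Station Beta: 3M 1C)
8. 1 cannibal ← Station Alpha.  (Station Alpha: 0M 3C; Station Beta: 3M 0C)
9. 2 cannibals → Station Beta.  (Station Alpha: 0M 1C; Station Beta: 3M 2C)
10. 1 cannibal ← Station Alpha.  (Station Alpha: 0M 2C; Station Beta: 3M 1C)
11. 2 cannibals → Station Beta.  (Station Alpha: 0M 0C; Station Beta: 3M 3C)

Yes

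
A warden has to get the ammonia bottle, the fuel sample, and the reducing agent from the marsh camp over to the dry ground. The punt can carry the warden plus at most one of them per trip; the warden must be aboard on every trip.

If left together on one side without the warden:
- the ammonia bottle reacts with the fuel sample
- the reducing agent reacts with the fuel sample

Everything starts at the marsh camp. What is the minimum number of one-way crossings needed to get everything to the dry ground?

Counting alone: the warden can take at most 1 across per trip to the dry ground, so moving all 3 needs at least 3 loaded trips out, with a return between consecutive ones — at least 5 crossings.
The safety rule pushes this higher. Following every safe sequence of crossings, the most of the 3 that can be at the dry ground as the punt arrives there on crossing 5 is 2 — never all 3.
So no plan with fewer than 7 crossings exists, and this one achieves 7:
1. Warden goes to the dry ground with the fuel sample.  [the marsh camp: the ammonia bottle, the reducing agent | the dry ground: the fuel sample]
2. Warden goes back to the marsh camp alone.  [the marsh camp: the ammonia bottle, the reducing agent | the dry ground: the fuel sample]
3. Warden goes to the dry ground with the ammonia bottle.  [the marsh camp: the reducing agent | the dry ground: the ammonia bottle, the fuel sample]
4. Warden goes back to the marsh camp with the fuel sample.  [the marsh camp: the fuel sample, the reducing agent | the dry ground: the ammonia bottle]
5. Warden goes to the dry ground with the reducing agent.  [the marsh camp: the fuel sample | the dry ground: the ammonia bottle, the reducing agent]
6. Warden goes back to the marsh camp alone.  [the marsh camp: the fuel sample | the dry ground: the ammonia bottle, the reducing agent]
7. Warden goes to the dry ground with the fuel sample.  [the marsh camp: — | the dry ground: the ammonia bottle, the fuel sample, the reducing agent]

7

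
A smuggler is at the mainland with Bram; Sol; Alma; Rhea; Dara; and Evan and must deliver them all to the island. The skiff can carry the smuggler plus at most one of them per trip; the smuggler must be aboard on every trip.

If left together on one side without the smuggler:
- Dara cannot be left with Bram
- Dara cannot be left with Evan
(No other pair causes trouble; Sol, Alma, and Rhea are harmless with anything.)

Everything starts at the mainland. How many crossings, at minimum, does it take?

13

Counting alone: the smuggler can take at most 1 across per trip to the island, so moving all 6 needs at least 6 loaded trips out, with a return between consecutive ones — at least 11 crossings.
The safety rule pushes this higher. Following every safe sequence of crossings, the most of the 6 that can be at the island as the skiff arrives there on crossing 11 is 5 — never all 6.
So no plan with fewer than 13 crossings exists, and this one achieves 13:
1. Smuggler goes to the island with Dara.
2. Smuggler goes back to the mainland alone.
3. Smuggler goes to the island with Bram.
4. Smuggler goes back to the mainland with Dara.
5. Smuggler goes to the island with Evan.
6. Smuggler goes back to the mainland alone.
7. Smuggler goes to the island with Sol.
8. Smuggler goes back to the mainland alone.
9. Smuggler goes to the island with Alma.
10. Smuggler goes back to the mainland alone.
11. Smuggler goes to the island with Rhea.
12. Smuggler goes back to the mainland alone.
13. Smuggler goes to the island with Dara.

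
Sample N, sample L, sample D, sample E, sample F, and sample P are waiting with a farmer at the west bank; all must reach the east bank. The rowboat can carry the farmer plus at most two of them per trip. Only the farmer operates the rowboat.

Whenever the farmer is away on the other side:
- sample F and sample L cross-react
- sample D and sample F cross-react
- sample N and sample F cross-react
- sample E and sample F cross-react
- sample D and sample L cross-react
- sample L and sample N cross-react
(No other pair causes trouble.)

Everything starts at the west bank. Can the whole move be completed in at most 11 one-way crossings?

Yes

Yes — this plan uses 9 crossings (≤ 11):
1. Farmer goes to the east bank with sample F and sample L.  [the west bank: sample D, sample E, sample N, sample P | the east bank: sample F, sample L]
2. Farmer goes back to the west bank with sample L.  [the west bank: sample D, sample E, sample L, sample N, sample P | the east bank: sample F]
3. Farmer goes to the east bank with sample D and sample N.  [the west bank: sample E, sample L, sample P | the east bank: sample D, sample F, sample N]
4. Farmer goes back to the west bank with sample F.  [the west bank: sample E, sample F, sample L, sample P | the east bank: sample D, sample N]
5. Farmer goes to the east bank with sample E and sample L.  [the west bank: sample F, sample P | the east bank: sample D, sample E, sample L, sample N]
6. Farmer goes back to the west bank with sample L.  [the west bank: sample F, sample L, sample P | the east bank: sample D, sample E, sample N]
7. Farmer goes to the east bank with sample L and sample P.  [the west bank: sample F | the east bank: sample D, sample E, sample L, sample N, sample P]
8. Farmer goes back to the west bank with sample L.  [the west bank: sample F, sample L | the east bank: sample D, sample E, sample N, sample P]
9. Farmer goes to the east bank with sample F and sample L.  [the west bank: — | the east bank: sample D, sample E, sample F, sample L, sample N, sample P]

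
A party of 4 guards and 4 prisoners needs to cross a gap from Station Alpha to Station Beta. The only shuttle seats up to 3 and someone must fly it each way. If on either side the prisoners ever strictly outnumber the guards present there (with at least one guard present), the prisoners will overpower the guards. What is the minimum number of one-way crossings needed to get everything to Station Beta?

Counting alone: each trip to Station Beta takes at most 3 across and each return brings at least 1 back, so after t trips out (and t−1 returns) at most 3t − (t−1) of the 8 are across; that first reaches 8 at t = 4, so at least 7 crossings are needed.
The safety rule pushes this higher. Following every safe sequence of crossings, the most of the 8 that can be at Station Beta as the shuttle arrives there on crossing 7 is 7 — never all 8.
So no plan with fewer than 9 crossings exists, and this one achieves 9:
1. 2 prisoners → Station Beta.  (Station Alpha: 4G 2P; Station Beta: 0G 2P)
2. 1 prisoner ← Station Alpha.  (Station Alpha: 4G 3P; Station Beta: 0G 1P)
3. 3 prisoners → Station Beta.  (Station Alpha: 4G 0P; Station Beta: 0G 4P)
4. 1 prisoner ← Station Alpha.  (Station Alpha: 4G 1P; Station Beta: 0G 3P)
5. 3 guards → Station Beta.  (Station Alpha: 1G 1P; Station Beta: 3G 3P)
6. 1 guard and 1 prisoner ← Station Alpha.  (Station Alpha: 2G 2P; Station Beta: 2G 2P)
7. 2 guards → Station Beta.  (Station Alpha: 0G 2P; Station Beta: 4G 2P)
8. 1 prisoner ← Station Alpha.  (Station Alpha: 0G 3P; Station Beta: 4G 1P)
9. 3 prisoners → Station Beta.  (Station Alpha: 0G 0P; Station Beta: 4G 4P)

9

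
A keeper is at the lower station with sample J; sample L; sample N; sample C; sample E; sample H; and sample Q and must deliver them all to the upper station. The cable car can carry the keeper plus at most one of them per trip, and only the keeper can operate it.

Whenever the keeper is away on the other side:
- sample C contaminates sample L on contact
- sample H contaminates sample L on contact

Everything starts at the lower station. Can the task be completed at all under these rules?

Yes

1. Keeper goes to the upper station with sample L.
2. Keeper goes back to the lower station alone.
3. Keeper goes to the upper station with sample J.
4. Keeper goes back to the lower station alone.
5. Keeper goes to the upper station with sample N.
6. Keeper goes back to the lower station alone.
7. Keeper goes to the upper station with sample C.
8. Keeper goes back to the lower station with sample L.
9. Keeper goes to the upper station with sample H.
10. Keeper goes back to the lower station alone.
11. Keeper goes to the upper station with sample E.
12. Keeper goes back to the lower station alone.
13. Keeper goes to the upper station with sample Q.
14. Keeper goes back to the lower station alone.
15. Keeper goes to the upper station with sample L.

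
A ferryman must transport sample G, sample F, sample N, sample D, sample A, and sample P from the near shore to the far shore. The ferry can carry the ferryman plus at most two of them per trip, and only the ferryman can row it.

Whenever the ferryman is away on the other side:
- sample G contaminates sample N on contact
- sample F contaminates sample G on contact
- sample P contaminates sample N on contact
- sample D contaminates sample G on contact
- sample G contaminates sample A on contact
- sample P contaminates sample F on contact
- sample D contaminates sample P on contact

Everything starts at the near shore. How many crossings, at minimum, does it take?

Counting alone: the ferryman can take at most 2 across per trip to the far shore, so moving all 6 needs at least 3 loaded trips out, with a return between consecutive ones — at least 5 crossings.
The safety rule pushes this higher. Following every safe sequence of crossings, the most of the 6 that can be at the far shore as the ferry arrives there on crossing 5 is 4 — never all 6.
So no plan with fewer than 7 crossings exists, and this one achieves 7:
1. Ferryman goes to the far shore with sample G and sample P.  [the near shore: sample A, sample D, sample F, sample N | the far shore: sample G, sample P]
2. Ferryman goes back to the near shore alone.  [the near shore: sample A, sample D, sample F, sample N | the far shore: sample G, sample P]
3. Ferryman goes to the far shore with sample F and sample N.  [the near shore: sample A, sample D | the far shore: sample F, sample G, sample N, sample P]
4. Ferryman goes back to the near shore with sample G and sample P.  [the near shore: sample A, sample D, sample G, sample P | the far shore: sample F, sample N]
5. Ferryman goes to the far shore with sample A and sample D.  [the near shore: sample G, sample P | the far shore: sample A, sample D, sample F, sample N]
6. Ferryman goes back to the near shore alone.  [the near shore: sample G, sample P | the far shore: sample A, sample D, sample F, sample N]
7. Ferryman goes to the far shore with sample G and sample P.  [the near shore: — | the far shore: sample A, sample D, sample F, sample G, sample N, sample P]

7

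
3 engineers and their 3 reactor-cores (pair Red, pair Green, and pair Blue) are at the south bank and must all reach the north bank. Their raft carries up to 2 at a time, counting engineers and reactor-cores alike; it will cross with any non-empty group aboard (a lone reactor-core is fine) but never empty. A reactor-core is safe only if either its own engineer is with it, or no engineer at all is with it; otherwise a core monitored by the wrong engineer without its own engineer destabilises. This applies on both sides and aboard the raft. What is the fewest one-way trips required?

Counting alone: each trip to the north bank takes at most 2 across and each return brings at least 1 back, so after t trips out (and t−1 returns) at most 2t − (t−1) of the 6 are across; that first reaches 6 at t = 5, so at least 9 crossings are needed.
The safety rule pushes this higher. Following every safe sequence of crossings, the most of the 6 that can be at the north bank as the raft arrives there on crossing 9 is 5 — never all 6.
So no plan with fewer than 11 crossings exists, and this one achieves 11:
1. engineer Red and reactor-core Red cross → the north bank.
2. engineer Red crosses ← the south bank.
3. reactor-core Blue and reactor-core Green cross → the north bank.
4. reactor-core Red crosses ← the south bank.
5. engineer Blue and engineer Green cross → the north bank.
6. engineer Green and reactor-core Green cross ← the south bank.
7. engineer Green and engineer Red cross → the north bank.
8. reactor-core Blue crosses ← the south bank.
9. reactor-core Green and reactor-core Red cross → the north bank.
10. engineer Blue crosses ← the south bank.
11. engineer Blue and reactor-core Blue cross → the north bank.

11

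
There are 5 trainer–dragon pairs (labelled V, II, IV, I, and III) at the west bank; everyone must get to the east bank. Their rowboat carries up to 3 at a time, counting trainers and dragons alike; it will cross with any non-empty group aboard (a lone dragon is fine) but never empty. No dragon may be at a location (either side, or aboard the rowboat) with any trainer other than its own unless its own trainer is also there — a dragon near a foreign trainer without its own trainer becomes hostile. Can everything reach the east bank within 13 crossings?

Yes — this plan uses 11 crossings (≤ 13):
1. dragon V and trainer V cross → the east bank.
2. trainer V crosses ← the west bank.
3. dragon I, dragon II, and dragon IV cross → the east bank.
4. dragon V crosses ← the west bank.
5. trainer I, trainer II, and trainer IV cross → the east bank.
6. dragon II and trainer II cross ← the west bank.
7. trainer II, trainer III, and trainer V cross → the east bank.
8. dragon IV crosses ← the west bank.
9. dragon II and dragon V cross → the east bank.
10. dragon V crosses ← the west bank.
11. dragon III, dragon IV, and dragon V cross → the east bank.

Yes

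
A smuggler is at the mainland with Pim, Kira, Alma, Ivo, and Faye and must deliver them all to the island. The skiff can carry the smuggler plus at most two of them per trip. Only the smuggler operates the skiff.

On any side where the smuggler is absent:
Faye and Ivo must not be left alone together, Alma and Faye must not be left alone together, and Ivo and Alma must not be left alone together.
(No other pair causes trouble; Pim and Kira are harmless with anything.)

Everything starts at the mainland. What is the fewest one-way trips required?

Counting alone: the smuggler can take at most 2 across per trip to the island, so moving all 5 needs at least 3 loaded trips out, with a return between consecutive ones — at least 5 crossings.
The safety rule pushes this higher. Following every safe sequence of crossings, the most of the 5 that can be at the island as the skiff arrives there on crossing 5 is 4 — never all 5.
So no plan with fewer than 7 crossings exists, and this one achieves 7:
1. Smuggler goes to the island with Alma and Ivo.  [the mainland: Faye, Kira, Pim | the island: Alma, Ivo]
2. Smuggler goes back to the mainland with Alma.  [the mainland: Alma, Faye, Kira, Pim | the island: Ivo]
3. Smuggler goes to the island with Alma and Pim.  [the mainland: Faye, Kira | the island: Alma, Ivo, Pim]
4. Smuggler goes back to the mainland with Alma.  [the mainland: Alma, Faye, Kira | the island: Ivo, Pim]
5. Smuggler goes to the island with Alma and Kira.  [the mainland: Faye | the island: Alma, Ivo, Kira, Pim]
6. Smuggler goes back to the mainland with Alma.  [the mainland: Alma, Faye | the island: Ivo, Kira, Pim]
7. Smuggler goes to the island with Alma and Faye.  [the mainland: — | the island: Alma, Faye, Ivo, Kira, Pim]

7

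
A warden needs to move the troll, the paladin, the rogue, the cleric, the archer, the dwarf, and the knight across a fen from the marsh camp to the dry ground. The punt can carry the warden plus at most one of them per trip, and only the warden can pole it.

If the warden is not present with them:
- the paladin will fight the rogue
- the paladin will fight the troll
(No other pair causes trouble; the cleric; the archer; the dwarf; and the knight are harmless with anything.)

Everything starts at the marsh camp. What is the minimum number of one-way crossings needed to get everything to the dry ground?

15

Counting alone: the warden can take at most 1 across per trip to the dry ground, so moving all 7 needs at least 7 loaded trips out, with a return between consecutive ones — at least 13 crossings.
The safety rule pushes this higher. Following every safe sequence of crossings, the most of the 7 that can be at the dry ground as the punt arrives there on crossing 13 is 6 — never all 7.
So no plan with fewer than 15 crossings exists, and this one achieves 15:
1. Warden goes to the dry ground with the paladin.  [the marsh camp: the archer, the cleric, the dwarf, the knight, the rogue, the troll | the dry ground: the paladin]
2. Warden goes back to the marsh camp alone.  [the marsh camp: the archer, the cleric, the dwarf, the knight, the rogue, the troll | the dry ground: the paladin]
3. Warden goes to the dry ground with the troll.  [the marsh camp: the archer, the cleric, the dwarf, the knight, the rogue | the dry ground: the paladin, the troll]
4. Warden goes back to the marsh camp with the paladin.  [the marsh camp: the archer, the cleric, the dwarf, the knight, the paladin, the rogue | the dry ground: the troll]
5. Warden goes to the dry ground with the rogue.  [the marsh camp: the archer, the cleric, the dwarf, the knight, the paladin | the dry ground: the rogue, the troll]
6. Warden goes back to the marsh camp alone.  [the marsh camp: the archer, the cleric, the dwarf, the knight, the paladin | the dry ground: the rogue, the troll]
7. Warden goes to the dry ground with the cleric.  [the marsh camp: the archer, the dwarf, the knight, the paladin | the dry ground: the cleric, the rogue, the troll]
8. Warden goes back to the marsh camp alone.  [the marsh camp: the archer, the dwarf, the knight, the paladin | the dry ground: the cleric, the rogue, the troll]
9. Warden goes to the dry ground with the archer.  [the marsh camp: the dwarf, the knight, the paladin | the dry ground: the archer, the cleric, the rogue, the troll]
10. Warden goes back to the marsh camp alone.  [the marsh camp: the dwarf, the knight, the paladin | the dry ground: the archer, the cleric, the rogue, the troll]
11. Warden goes to the dry ground with the dwarf.  [the marsh camp: the knight, the paladin | the dry ground: the archer, the cleric, the dwarf, the rogue, the troll]
12. Warden goes back to the marsh camp alone.  [the marsh camp: the knight, the paladin | the dry ground: the archer, the cleric, the dwarf, the rogue, the troll]
13. Warden goes to the dry ground with the knight.  [the marsh camp: the paladin | the dry ground: the archer, the cleric, the dwarf, the knight, the rogue, the troll]
14. Warden goes back to the marsh camp alone.  [the marsh camp: the paladin | the dry ground: the archer, the cleric, the dwarf, the knight, the rogue, the troll]
15. Warden goes to the dry ground with the paladin.  [the marsh camp: — | the dry ground: the archer, the cleric, the dwarf, the knight, the paladin, the rogue, the troll]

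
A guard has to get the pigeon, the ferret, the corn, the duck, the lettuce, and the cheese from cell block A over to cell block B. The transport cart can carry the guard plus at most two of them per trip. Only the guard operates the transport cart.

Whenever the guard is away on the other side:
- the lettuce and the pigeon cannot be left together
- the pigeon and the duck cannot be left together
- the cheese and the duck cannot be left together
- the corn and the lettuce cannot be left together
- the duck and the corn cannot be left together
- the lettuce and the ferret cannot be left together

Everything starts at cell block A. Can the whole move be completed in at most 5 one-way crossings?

Counting alone: the guard can take at most 2 across per trip to cell block B, so moving all 6 needs at least 3 loaded trips out, with a return between consecutive ones — at least 5 crossings.
The safety rule pushes this higher. Following every safe sequence of crossings, the most of the 6 that can be at cell block B as the transport cart arrives there on crossing 5 is 4 — never all 6.
So the move cannot be finished within 5 crossings. (The shortest complete plan takes 7:)
1. Guard goes to cell block B with the duck and the lettuce.  [cell block A: the cheese, the corn, the ferret, the pigeon | cell block B: the duck, the lettuce]
2. Guard goes back to cell block A alone.  [cell block A: the cheese, the corn, the ferret, the pigeon | cell block B: the duck, the lettuce]
3. Guard goes to cell block B with the ferret and the pigeon.  [cell block A: the cheese, the corn | cell block B: the duck, the ferret, the lettuce, the pigeon]
4. Guard goes back to cell block A with the duck and the lettuce.  [cell block A: the cheese, the corn, the duck, the lettuce | cell block B: the ferret, the pigeon]
5. Guard goes to cell block B with the cheese and the corn.  [cell block A: the duck, the lettuce | cell block B: the cheese, the corn, the ferret, the pigeon]
6. Guard goes back to cell block A alone.  [cell block A: the duck, the lettuce | cell block B: the cheese, the corn, the ferret, the pigeon]
7. Guard goes to cell block B with the duck and the lettuce.  [cell block A: — | cell block B: the cheese, the corn, the duck, the ferret, the lettuce, the pigeon]

No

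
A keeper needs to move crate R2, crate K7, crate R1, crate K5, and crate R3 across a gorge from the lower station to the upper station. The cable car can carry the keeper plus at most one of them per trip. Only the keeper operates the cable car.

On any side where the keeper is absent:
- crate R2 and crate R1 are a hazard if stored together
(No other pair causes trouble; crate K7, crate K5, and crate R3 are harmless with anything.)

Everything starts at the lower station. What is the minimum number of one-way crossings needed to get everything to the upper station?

Counting alone: the keeper can take at most 1 across per trip to the upper station, so moving all 5 needs at least 5 loaded trips out, with a return between consecutive ones — at least 9 crossings.
The plan below uses exactly 9 crossings, so it is optimal:
1. Keeper goes to the upper station with crate R2.  [the lower station: crate K5, crate K7, crate R1, crate R3 | the upper station: crate R2]
2. Keeper goes back to the lower station alone.  [the lower station: crate K5, crate K7, crate R1, crate R3 | the upper station: crate R2]
3. Keeper goes to the upper station with crate K7.  [the lower station: crate K5, crate R1, crate R3 | the upper station: crate K7, crate R2]
4. Keeper goes back to the lower station alone.  [the lower station: crate K5, crate R1, crate R3 | the upper station: crate K7, crate R2]
5. Keeper goes to the upper station with crate K5.  [the lower station: crate R1, crate R3 | the upper station: crate K5, crate K7, crate R2]
6. Keeper goes back to the lower station alone.  [the lower station: crate R1, crate R3 | the upper station: crate K5, crate K7, crate R2]
7. Keeper goes to the upper station with crate R3.  [the lower station: crate R1 | the upper station: crate K5, crate K7, crate R2, crate R3]
8. Keeper goes back to the lower station alone.  [the lower station: crate R1 | the upper station: crate K5, crate K7, crate R2, crate R3]
9. Keeper goes to the upper station with crate R1.  [the lower station: — | the upper station: crate K5, crate K7, crate R1, crate R2, crate R3]

9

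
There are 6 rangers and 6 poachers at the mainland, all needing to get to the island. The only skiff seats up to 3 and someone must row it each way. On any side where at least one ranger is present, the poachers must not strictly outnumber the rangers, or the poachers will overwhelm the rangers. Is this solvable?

Following every safe sequence of crossings from the start, the most of the 12 that can be at the island as the skiff arrives there on crossings 1, 3, 5 is 3, 5, 6 respectively; the best ever achieved is 6 of 12.
From crossing 7 on, no configuration arises that was not already reachable earlier: only 17 distinct safe configurations (who is on which side, and where the skiff is) can ever be reached, none of them has everyone across, and every continuation just revisits them. They are: 0 rangers + 0 poachers across (skiff back at the start); 0 rangers + 1 poacher across (skiff there); 0 rangers + 1 poacher across (skiff back at the start); 0 rangers + 2 poachers across (skiff there); 0 rangers + 2 poachers across (skiff back at the start); 0 rangers + 3 poachers across (skiff there); 0 rangers + 3 poachers across (skiff back at the start); 0 rangers + 4 poachers across (skiff there); 0 rangers + 4 poachers across (skiff back at the start); 0 rangers + 5 poachers across (skiff there); 0 rangers + 5 poachers across (skiff back at the start); 0 rangers + 6 poachers across (skiff there); 1 ranger + 1 poacher across (skiff there); 1 ranger + 1 poacher across (skiff back at the start); 2 rangers + 2 poachers across (skiff there); 2 rangers + 2 poachers across (skiff back at the start); 3 rangers + 3 poachers across (skiff there). So no valid plan exists.

No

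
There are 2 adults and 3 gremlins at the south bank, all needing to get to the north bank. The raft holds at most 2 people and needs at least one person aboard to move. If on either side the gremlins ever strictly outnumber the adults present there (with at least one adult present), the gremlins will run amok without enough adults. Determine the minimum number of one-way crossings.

impossible

The gremlins already outnumber the adults at the south bank before anyone moves, so the starting position itself is disallowed.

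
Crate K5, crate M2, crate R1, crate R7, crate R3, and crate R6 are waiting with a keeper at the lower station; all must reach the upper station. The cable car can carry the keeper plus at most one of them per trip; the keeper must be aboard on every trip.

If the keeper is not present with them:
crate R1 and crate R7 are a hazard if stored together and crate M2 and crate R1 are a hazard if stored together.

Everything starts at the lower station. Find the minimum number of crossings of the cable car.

13

Counting alone: the keeper can take at most 1 across per trip to the upper station, so moving all 6 needs at least 6 loaded trips out, with a return between consecutive ones — at least 11 crossings.
The safety rule pushes this higher. Following every safe sequence of crossings, the most of the 6 that can be at the upper station as the cable car arrives there on crossing 11 is 5 — never all 6.
So no plan with fewer than 13 crossings exists, and this one achieves 13:
1. Keeper goes to the upper station with crate R1.
2. Keeper goes back to the lower station alone.
3. Keeper goes to the upper station with crate K5.
4. Keeper goes back to the lower station alone.
5. Keeper goes to the upper station with crate M2.
6. Keeper goes back to the lower station with crate R1.
7. Keeper goes to the upper station with crate R7.
8. Keeper goes back to the lower station alone.
9. Keeper goes to the upper station with crate R3.
10. Keeper goes back to the lower station alone.
11. Keeper goes to the upper station with crate R6.
12. Keeper goes back to the lower station alone.
13. Keeper goes to the upper station with crate R1.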